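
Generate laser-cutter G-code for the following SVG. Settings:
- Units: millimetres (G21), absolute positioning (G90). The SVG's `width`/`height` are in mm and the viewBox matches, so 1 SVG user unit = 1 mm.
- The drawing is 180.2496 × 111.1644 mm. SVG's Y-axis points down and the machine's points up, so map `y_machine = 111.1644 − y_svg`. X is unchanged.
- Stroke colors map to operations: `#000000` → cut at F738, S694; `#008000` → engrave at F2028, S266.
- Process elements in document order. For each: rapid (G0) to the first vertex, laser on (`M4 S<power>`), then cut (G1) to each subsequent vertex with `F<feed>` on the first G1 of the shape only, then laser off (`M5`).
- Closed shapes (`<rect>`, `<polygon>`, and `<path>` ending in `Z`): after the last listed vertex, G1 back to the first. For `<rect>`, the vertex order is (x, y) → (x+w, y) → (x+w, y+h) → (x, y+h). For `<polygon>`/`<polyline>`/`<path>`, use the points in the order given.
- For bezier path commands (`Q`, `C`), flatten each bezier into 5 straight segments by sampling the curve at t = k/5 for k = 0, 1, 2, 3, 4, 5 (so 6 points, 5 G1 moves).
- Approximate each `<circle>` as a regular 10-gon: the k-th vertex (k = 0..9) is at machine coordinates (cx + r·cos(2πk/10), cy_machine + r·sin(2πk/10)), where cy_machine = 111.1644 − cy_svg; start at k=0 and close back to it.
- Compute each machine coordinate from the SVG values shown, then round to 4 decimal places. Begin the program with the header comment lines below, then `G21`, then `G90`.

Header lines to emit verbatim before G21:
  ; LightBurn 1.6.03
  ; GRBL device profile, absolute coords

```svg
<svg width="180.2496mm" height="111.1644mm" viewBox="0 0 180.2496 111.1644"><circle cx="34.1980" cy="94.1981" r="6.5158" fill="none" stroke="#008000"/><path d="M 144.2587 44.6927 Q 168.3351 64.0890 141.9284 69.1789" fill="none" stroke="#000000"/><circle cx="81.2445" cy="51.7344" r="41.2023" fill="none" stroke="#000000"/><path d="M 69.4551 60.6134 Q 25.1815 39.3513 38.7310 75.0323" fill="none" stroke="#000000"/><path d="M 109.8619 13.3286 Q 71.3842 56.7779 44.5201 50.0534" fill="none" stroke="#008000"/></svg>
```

; LightBurn 1.6.03
; GRBL device profile, absolute coords
G21
G90
G0 X40.7138 Y16.9663
M4 S266
G1 X39.4694 Y20.7962 F2028
G1 X36.2115 Y23.1632
G1 X32.1845 Y23.1632
G1 X28.9266 Y20.7962
G1 X27.6822 Y16.9663
G1 X28.9266 Y13.1364
G1 X32.1845 Y10.7694
G1 X36.2115 Y10.7694
G1 X39.4694 Y13.1364
G1 X40.7138 Y16.9663
M5
G0 X144.2587 Y66.4717
M4 S694
G1 X151.8699 Y59.2854 F738
G1 X155.4425 Y53.2437
G1 X154.9765 Y48.3464
G1 X150.4718 Y44.5937
G1 X141.9284 Y41.9855
M5
G0 X122.4468 Y59.4300
M4 S694
G1 X114.5779 Y83.6481 F738
G1 X93.9767 Y98.6157
G1 X68.5123 Y98.6157
G1 X47.9111 Y83.6481
G1 X40.0422 Y59.4300
G1 X47.9111 Y35.2119
G1 X68.5123 Y20.2443
G1 X93.9767 Y20.2443
G1 X114.5779 Y35.2119
G1 X122.4468 Y59.4300
M5
G0 X69.4551 Y50.5510
M4 S694
G1 X54.0586 Y56.7781 F738
G1 X43.2879 Y58.4498
G1 X37.1431 Y55.5660
G1 X35.6241 Y48.1268
G1 X38.7310 Y36.1321
M5
G0 X109.8619 Y97.8358
M4 S266
G1 X94.9354 Y82.4630 F2028
G1 X80.9379 Y71.1042
G1 X67.8696 Y63.7592
G1 X55.7303 Y60.4282
G1 X44.5201 Y61.1110
M5

1 u = 1 mm; y_m = 111.1644 − y.

[1] `<circle>` circle, #008000→engrave S266 F2028: (40.7138,16.9663) → (39.4694,20.7962) → (36.2115,23.1632) → (32.1845,23.1632) → (28.9266,20.7962) → (27.6822,16.9663) → (28.9266,13.1364) → (32.1845,10.7694) → (36.2115,10.7694) → (39.4694,13.1364) → (40.7138,16.9663) (closed)

[2] `<path>` quadratic bezier, #000000→cut S694 F738: (144.2587,66.4717) → (151.8699,59.2854) → (155.4425,53.2437) → (154.9765,48.3464) → (150.4718,44.5937) → (141.9284,41.9855)

[3] `<circle>` circle, #000000→cut S694 F738: (122.4468,59.4300) → (114.5779,83.6481) → (93.9767,98.6157) → (68.5123,98.6157) → (47.9111,83.6481) → (40.0422,59.4300) → (47.9111,35.2119) → (68.5123,20.2443) → (93.9767,20.2443) → (114.5779,35.2119) → (122.4468,59.4300) (closed)

[4] `<path>` quadratic bezier, #000000→cut S694 F738: (69.4551,50.5510) → (54.0586,56.7781) → (43.2879,58.4498) → (37.1431,55.5660) → (35.6241,48.1268) → (38.7310,36.1321)

[5] `<path>` quadratic bezier, #008000→engrave S266 F2028: (109.8619,97.8358) → (94.9354,82.4630) → (80.9379,71.1042) → (67.8696,63.7592) → (55.7303,60.4282) → (44.5201,61.1110)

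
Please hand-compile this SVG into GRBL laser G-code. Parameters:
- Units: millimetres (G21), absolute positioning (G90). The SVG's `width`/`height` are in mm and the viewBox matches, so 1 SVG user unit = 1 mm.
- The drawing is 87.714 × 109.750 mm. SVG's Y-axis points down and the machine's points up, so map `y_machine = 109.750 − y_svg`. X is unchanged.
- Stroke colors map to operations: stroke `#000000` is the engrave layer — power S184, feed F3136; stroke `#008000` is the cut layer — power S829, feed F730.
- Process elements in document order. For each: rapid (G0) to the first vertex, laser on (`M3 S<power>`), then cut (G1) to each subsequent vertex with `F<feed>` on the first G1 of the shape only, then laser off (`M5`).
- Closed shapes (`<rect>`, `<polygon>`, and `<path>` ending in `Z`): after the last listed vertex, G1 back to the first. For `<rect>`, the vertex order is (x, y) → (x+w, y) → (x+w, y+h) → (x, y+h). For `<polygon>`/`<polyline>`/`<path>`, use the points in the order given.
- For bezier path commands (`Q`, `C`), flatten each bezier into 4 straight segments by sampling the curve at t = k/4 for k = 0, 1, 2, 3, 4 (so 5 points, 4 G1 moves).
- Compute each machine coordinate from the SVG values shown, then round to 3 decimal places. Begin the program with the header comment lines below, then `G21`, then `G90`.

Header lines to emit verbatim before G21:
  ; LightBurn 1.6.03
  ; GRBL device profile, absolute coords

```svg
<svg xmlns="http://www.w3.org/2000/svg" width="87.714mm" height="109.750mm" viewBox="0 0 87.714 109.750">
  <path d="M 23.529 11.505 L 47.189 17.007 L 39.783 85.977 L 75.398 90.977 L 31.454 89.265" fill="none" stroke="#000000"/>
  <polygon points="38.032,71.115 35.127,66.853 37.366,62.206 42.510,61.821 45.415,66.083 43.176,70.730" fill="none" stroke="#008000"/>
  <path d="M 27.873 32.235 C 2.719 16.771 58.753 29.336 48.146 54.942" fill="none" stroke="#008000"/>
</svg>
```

; LightBurn 1.6.03
; GRBL device profile, absolute coords
G21
G90
G0 X23.529 Y98.245
M3 S184
G1 X47.189 Y92.743 F3136
G1 X39.783 Y23.773
G1 X75.398 Y18.773
G1 X31.454 Y20.485
M5
G0 X38.032 Y38.635
M3 S829
G1 X35.127 Y42.897 F730
G1 X37.366 Y47.544
G1 X42.510 Y47.929
G1 X45.415 Y43.667
G1 X43.176 Y39.020
G1 X38.032 Y38.635
M5
G0 X27.873 Y77.515
M3 S829
G1 X21.920 Y84.092 F730
G1 X32.554 Y81.563
G1 X45.916 Y71.333
G1 X48.146 Y54.808
M5

viewBox `0 0 87.714 109.750` with mm width/height → 1 unit = 1 mm. Flip: y_m = 109.750 − y_svg.

**Shape 1** — `<path>` open polyline, stroke `#000000` → engrave (S184, F3136). Machine vertices: (23.529,98.245) → (47.189,92.743) → (39.783,23.773) → (75.398,18.773) → (31.454,20.485). Open path.

**Shape 2** — `<polygon>` regular polygon, stroke `#008000` → cut (S829, F730). Machine vertices: (38.032,38.635) → (35.127,42.897) → (37.366,47.544) → (42.510,47.929) → (45.415,43.667) → (43.176,39.020) → (38.032,38.635). Closed: final G1 returns to the first vertex.

**Shape 3** — `<path>` cubic bezier, stroke `#008000` → cut (S829, F730). Control points (SVG): P0=(27.873,32.235), P1=(2.719,16.771), P2=(58.753,29.336), P3=(48.146,54.942); sampled at t=k/4. Machine vertices: (27.873,77.515) → (21.920,84.092) → (32.554,81.563) → (45.916,71.333) → (48.146,54.808). Open path.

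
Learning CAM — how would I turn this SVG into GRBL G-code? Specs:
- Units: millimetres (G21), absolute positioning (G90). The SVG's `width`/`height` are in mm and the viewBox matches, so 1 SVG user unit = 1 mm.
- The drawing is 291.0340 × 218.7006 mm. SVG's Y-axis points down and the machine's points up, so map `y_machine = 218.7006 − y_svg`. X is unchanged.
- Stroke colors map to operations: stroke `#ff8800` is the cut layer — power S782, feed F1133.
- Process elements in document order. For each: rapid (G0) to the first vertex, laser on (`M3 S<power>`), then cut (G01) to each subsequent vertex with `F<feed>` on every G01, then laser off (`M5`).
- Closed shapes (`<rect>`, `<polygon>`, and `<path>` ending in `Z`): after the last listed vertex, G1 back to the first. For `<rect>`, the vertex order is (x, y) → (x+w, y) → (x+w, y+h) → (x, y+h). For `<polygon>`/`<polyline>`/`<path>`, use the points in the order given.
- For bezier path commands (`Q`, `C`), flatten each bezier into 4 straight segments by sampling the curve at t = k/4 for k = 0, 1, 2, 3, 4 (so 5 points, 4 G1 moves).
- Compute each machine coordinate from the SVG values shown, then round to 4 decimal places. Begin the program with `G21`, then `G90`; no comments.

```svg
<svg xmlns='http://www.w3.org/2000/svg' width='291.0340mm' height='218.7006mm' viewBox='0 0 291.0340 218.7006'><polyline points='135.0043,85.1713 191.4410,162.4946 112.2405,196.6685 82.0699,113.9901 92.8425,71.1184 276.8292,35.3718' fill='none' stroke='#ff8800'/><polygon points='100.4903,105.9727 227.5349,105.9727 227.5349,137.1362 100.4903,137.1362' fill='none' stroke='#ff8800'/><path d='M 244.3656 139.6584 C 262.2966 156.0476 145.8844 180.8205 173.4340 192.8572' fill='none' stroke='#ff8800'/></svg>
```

G21
G90
G0 X135.0043 Y133.5293
M3 S782
G01 X191.4410 Y56.2060 F1133
G01 X112.2405 Y22.0321 F1133
G01 X82.0699 Y104.7105 F1133
G01 X92.8425 Y147.5822 F1133
G01 X276.8292 Y183.3288 F1133
M5
G0 X100.4903 Y112.7279
M3 S782
G01 X227.5349 Y112.7279 F1133
G01 X227.5349 Y81.5644 F1133
G01 X100.4903 Y81.5644 F1133
G01 X100.4903 Y112.7279 F1133
M5
G0 X244.3656 Y79.0422
M3 S782
G01 X236.9730 Y65.5084 F1133
G01 X205.2928 Y50.8106 F1133
G01 X175.4161 Y36.9290 F1133
G01 X173.4340 Y25.8434 F1133
M5

1 u = 1 mm; y_m = 218.7006 − y.

[1] `<polyline>` open polyline, #ff8800→cut S782 F1133: (135.0043,133.5293) → (191.4410,56.2060) → (112.2405,22.0321) → (82.0699,104.7105) → (92.8425,147.5822) → (276.8292,183.3288)

[2] `<polygon>` rectangle, #ff8800→cut S782 F1133: (100.4903,112.7279) → (227.5349,112.7279) → (227.5349,81.5644) → (100.4903,81.5644) → (100.4903,112.7279) (closed)

[3] `<path>` cubic bezier, #ff8800→cut S782 F1133: (244.3656,79.0422) → (236.9730,65.5084) → (205.2928,50.8106) → (175.4161,36.9290) → (173.4340,25.8434)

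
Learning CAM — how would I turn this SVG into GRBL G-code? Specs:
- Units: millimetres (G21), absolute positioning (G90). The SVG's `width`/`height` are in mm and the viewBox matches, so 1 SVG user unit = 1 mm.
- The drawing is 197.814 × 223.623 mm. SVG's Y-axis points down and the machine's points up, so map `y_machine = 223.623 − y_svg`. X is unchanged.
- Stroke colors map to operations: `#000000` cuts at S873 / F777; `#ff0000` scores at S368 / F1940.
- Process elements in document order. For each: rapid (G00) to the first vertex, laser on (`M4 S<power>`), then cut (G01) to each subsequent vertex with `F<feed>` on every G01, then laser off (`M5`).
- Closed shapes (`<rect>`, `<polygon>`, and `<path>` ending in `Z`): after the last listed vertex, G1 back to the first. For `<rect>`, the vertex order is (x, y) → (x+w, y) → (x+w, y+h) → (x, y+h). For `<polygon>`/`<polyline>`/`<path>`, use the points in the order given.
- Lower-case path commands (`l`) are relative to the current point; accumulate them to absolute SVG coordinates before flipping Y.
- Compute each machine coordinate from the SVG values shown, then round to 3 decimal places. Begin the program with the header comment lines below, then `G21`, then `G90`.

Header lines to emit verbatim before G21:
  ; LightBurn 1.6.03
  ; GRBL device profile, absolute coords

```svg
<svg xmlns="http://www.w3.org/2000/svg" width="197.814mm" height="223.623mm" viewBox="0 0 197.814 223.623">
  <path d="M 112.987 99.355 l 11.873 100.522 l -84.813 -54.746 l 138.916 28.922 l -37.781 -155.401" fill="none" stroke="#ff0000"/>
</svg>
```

Since the viewBox matches the mm dimensions, user units are millimetres directly. The only transform is the Y-flip y_m = 223.623 − y_svg.

Shape 1 is a open polyline drawn with `<path>`. Its stroke #ff0000 means score at S368, F1940. After flipping Y the toolpath is (112.987,124.268) → (124.860,23.746) → (40.047,78.492) → (178.963,49.570) → (141.182,204.971).

; LightBurn 1.6.03
; GRBL device profile, absolute coords
G21
G90
G00 X112.987 Y124.268
M4 S368
G01 X124.860 Y23.746 F1940
G01 X40.047 Y78.492 F1940
G01 X178.963 Y49.570 F1940
G01 X141.182 Y204.971 F1940
M5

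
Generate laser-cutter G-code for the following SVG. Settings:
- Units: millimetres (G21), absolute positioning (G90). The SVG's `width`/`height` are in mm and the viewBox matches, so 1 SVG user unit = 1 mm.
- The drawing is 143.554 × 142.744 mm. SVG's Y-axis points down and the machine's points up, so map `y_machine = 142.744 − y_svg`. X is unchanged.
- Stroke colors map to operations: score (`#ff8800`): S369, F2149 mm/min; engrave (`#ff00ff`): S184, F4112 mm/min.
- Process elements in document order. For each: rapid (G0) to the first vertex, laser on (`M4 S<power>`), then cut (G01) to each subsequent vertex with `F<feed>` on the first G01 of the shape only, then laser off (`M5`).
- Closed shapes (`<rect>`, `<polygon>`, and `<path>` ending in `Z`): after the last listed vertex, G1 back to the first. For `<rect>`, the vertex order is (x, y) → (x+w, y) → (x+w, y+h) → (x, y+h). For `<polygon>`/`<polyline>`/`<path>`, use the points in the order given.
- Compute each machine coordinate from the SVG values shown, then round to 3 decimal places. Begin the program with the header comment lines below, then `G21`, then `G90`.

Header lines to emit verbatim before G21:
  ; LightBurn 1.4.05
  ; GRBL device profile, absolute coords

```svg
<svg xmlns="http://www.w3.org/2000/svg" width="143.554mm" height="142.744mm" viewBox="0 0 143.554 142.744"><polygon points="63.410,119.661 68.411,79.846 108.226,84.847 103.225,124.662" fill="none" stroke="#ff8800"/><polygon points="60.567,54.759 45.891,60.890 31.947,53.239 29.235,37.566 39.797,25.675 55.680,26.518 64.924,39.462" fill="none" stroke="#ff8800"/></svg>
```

1 u = 1 mm; y_m = 142.744 − y.

[1] `<polygon>` regular polygon, #ff8800→score S369 F2149: (63.410,23.083) → (68.411,62.898) → (108.226,57.897) → (103.225,18.082) → (63.410,23.083) (closed)

[2] `<polygon>` regular polygon, #ff8800→score S369 F2149: (60.567,87.985) → (45.891,81.854) → (31.947,89.505) → (29.235,105.178) → (39.797,117.069) → (55.680,116.226) → (64.924,103.282) → (60.567,87.985) (closed)

; LightBurn 1.4.05
; GRBL device profile, absolute coords
G21
G90
G0 X63.410 Y23.083
M4 S369
G01 X68.411 Y62.898 F2149
G01 X108.226 Y57.897
G01 X103.225 Y18.082
G01 X63.410 Y23.083
M5
G0 X60.567 Y87.985
M4 S369
G01 X45.891 Y81.854 F2149
G01 X31.947 Y89.505
G01 X29.235 Y105.178
G01 X39.797 Y117.069
G01 X55.680 Y116.226
G01 X64.924 Y103.282
G01 X60.567 Y87.985
M5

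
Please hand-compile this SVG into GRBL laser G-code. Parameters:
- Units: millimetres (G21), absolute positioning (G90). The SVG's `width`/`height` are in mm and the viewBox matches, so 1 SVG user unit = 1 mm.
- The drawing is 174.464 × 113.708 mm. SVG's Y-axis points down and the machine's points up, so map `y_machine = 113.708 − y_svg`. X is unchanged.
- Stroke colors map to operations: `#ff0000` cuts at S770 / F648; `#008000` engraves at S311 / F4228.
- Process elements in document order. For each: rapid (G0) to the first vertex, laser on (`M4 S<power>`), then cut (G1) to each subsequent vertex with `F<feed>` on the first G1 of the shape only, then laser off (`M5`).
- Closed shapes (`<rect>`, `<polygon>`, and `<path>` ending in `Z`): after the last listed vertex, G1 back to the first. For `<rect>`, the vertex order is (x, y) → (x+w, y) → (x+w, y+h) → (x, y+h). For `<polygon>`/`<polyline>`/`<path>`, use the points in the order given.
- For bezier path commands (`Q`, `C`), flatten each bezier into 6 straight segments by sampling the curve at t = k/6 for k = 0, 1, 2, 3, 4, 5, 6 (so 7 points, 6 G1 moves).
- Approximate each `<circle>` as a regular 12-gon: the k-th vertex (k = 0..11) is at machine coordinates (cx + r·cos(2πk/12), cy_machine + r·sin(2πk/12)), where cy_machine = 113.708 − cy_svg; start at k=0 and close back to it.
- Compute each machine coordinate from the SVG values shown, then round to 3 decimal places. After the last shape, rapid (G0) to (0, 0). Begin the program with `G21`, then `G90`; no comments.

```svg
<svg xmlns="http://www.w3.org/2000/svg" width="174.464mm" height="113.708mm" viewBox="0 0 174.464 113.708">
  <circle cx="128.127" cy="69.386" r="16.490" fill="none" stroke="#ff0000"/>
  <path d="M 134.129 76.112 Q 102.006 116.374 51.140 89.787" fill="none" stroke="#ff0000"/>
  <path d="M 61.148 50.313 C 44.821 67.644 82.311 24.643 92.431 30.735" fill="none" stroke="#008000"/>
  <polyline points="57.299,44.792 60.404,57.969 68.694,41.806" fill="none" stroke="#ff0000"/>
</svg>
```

viewBox `0 0 174.464 113.708` with mm width/height → 1 unit = 1 mm. Flip: y_m = 113.708 − y_svg.

**Shape 1** — `<circle>` circle, stroke `#ff0000` → cut (S770, F648). Machine vertices: (144.617,44.322) → (142.408,52.567) → (136.372,58.603) → (128.127,60.812) → (119.882,58.603) → (113.846,52.567) → (111.637,44.322) → (113.846,36.077) → (119.882,30.041) → (128.127,27.832) → (136.372,30.041) → (142.408,36.077) → (144.617,44.322). Closed: final G1 returns to the first vertex.

**Shape 2** — `<path>` quadratic bezier, stroke `#ff0000` → cut (S770, F648). Control points (SVG): P0=(134.129,76.112), P1=(102.006,116.374), P2=(51.140,89.787); sampled at t=k/6. Machine vertices: (134.129,37.596) → (122.901,26.032) → (110.631,18.182) → (97.320,14.046) → (82.968,13.624) → (67.575,16.916) → (51.140,23.921). Open path.

**Shape 3** — `<path>` cubic bezier, stroke `#008000` → engrave (S311, F4228). Control points (SVG): P0=(61.148,50.313), P1=(44.821,67.644), P2=(82.311,24.643), P3=(92.431,30.735); sampled at t=k/6. Machine vertices: (61.148,63.395) → (57.093,59.251) → (59.753,62.122) → (66.872,68.969) → (76.195,76.753) → (85.466,82.435) → (92.431,82.973). Open path.

**Shape 4** — `<polyline>` open polyline, stroke `#ff0000` → cut (S770, F648). Machine vertices: (57.299,68.916) → (60.404,55.739) → (68.694,71.902). Open path.

G21
G90
G0 X144.617 Y44.322
M4 S770
G1 X142.408 Y52.567 F648
G1 X136.372 Y58.603
G1 X128.127 Y60.812
G1 X119.882 Y58.603
G1 X113.846 Y52.567
G1 X111.637 Y44.322
G1 X113.846 Y36.077
G1 X119.882 Y30.041
G1 X128.127 Y27.832
G1 X136.372 Y30.041
G1 X142.408 Y36.077
G1 X144.617 Y44.322
M5
G0 X134.129 Y37.596
M4 S770
G1 X122.901 Y26.032 F648
G1 X110.631 Y18.182
G1 X97.320 Y14.046
G1 X82.968 Y13.624
G1 X67.575 Y16.916
G1 X51.140 Y23.921
M5
G0 X61.148 Y63.395
M4 S311
G1 X57.093 Y59.251 F4228
G1 X59.753 Y62.122
G1 X66.872 Y68.969
G1 X76.195 Y76.753
G1 X85.466 Y82.435
G1 X92.431 Y82.973
M5
G0 X57.299 Y68.916
M4 S770
G1 X60.404 Y55.739 F648
G1 X68.694 Y71.902
M5
G0 X0.000 Y0.000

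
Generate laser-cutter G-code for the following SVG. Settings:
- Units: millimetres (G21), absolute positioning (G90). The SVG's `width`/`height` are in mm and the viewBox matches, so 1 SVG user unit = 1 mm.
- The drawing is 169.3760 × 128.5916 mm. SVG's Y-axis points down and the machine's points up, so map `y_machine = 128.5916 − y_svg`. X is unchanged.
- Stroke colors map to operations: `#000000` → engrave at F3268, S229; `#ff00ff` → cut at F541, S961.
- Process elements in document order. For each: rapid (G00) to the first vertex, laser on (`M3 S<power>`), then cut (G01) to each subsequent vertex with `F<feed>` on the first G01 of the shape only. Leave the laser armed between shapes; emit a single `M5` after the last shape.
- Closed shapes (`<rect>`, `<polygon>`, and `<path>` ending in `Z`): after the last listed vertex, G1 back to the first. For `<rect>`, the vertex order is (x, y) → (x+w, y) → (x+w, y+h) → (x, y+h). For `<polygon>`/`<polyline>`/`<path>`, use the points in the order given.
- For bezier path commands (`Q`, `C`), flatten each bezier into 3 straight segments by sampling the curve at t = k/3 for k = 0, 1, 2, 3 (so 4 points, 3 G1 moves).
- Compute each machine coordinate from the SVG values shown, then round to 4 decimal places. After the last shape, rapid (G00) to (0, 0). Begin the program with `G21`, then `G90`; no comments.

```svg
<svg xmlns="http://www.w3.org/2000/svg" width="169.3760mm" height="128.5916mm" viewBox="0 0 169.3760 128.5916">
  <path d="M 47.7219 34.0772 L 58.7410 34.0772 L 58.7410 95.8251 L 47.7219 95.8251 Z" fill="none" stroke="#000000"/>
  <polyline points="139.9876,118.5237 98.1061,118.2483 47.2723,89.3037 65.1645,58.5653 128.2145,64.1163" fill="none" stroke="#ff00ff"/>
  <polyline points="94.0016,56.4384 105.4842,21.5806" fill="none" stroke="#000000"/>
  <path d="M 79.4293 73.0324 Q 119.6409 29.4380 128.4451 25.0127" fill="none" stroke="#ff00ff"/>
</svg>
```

Since the viewBox matches the mm dimensions, user units are millimetres directly. The only transform is the Y-flip y_m = 128.5916 − y_svg.

Shape 1 is a rectangle drawn with `<path>`. Its stroke #000000 means engrave at S229, F3268. After flipping Y the toolpath is (47.7219,94.5144) → (58.7410,94.5144) → (58.7410,32.7665) → (47.7219,32.7665) → (47.7219,94.5144), returning to the start.

Shape 2 is a open polyline drawn with `<polyline>`. Its stroke #ff00ff means cut at S961, F541. After flipping Y the toolpath is (139.9876,10.0679) → (98.1061,10.3433) → (47.2723,39.2879) → (65.1645,70.0263) → (128.2145,64.4753).

Shape 3 is a line segment drawn with `<polyline>`. Its stroke #000000 means engrave at S229, F3268. After flipping Y the toolpath is (94.0016,72.1532) → (105.4842,107.0110).

Shape 4 is a quadratic bezier drawn with `<path>`. Its stroke #ff00ff means cut at S961, F541. After flipping Y the toolpath is (79.4293,55.5592) → (102.7473,80.2700) → (119.0859,96.2766) → (128.4451,103.5789).

G21
G90
G00 X47.7219 Y94.5144
M3 S229
G01 X58.7410 Y94.5144 F3268
G01 X58.7410 Y32.7665
G01 X47.7219 Y32.7665
G01 X47.7219 Y94.5144
G00 X139.9876 Y10.0679
M3 S961
G01 X98.1061 Y10.3433 F541
G01 X47.2723 Y39.2879
G01 X65.1645 Y70.0263
G01 X128.2145 Y64.4753
G00 X94.0016 Y72.1532
M3 S229
G01 X105.4842 Y107.0110 F3268
G00 X79.4293 Y55.5592
M3 S961
G01 X102.7473 Y80.2700 F541
G01 X119.0859 Y96.2766
G01 X128.4451 Y103.5789
M5
G00 X0.0000 Y0.0000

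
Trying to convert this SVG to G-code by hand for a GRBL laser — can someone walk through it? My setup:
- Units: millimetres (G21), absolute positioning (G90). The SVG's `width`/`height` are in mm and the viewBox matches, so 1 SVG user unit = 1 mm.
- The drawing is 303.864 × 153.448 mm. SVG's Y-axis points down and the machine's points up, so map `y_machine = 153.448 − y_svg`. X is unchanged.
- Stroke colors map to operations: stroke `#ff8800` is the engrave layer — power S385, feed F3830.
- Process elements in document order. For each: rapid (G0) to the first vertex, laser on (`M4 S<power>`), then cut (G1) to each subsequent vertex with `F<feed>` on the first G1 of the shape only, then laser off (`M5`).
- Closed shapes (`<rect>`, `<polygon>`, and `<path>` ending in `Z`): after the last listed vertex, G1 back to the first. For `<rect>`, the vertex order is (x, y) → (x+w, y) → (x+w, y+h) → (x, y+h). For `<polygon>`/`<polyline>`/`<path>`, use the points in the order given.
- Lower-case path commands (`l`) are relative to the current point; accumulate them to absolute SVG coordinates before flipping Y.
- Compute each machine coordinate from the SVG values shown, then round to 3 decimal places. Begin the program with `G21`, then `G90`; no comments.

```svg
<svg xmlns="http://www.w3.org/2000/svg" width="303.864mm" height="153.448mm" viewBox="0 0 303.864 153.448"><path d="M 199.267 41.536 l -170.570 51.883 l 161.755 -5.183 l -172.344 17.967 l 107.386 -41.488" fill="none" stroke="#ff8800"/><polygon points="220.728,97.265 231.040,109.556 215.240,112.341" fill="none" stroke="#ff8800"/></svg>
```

G21
G90
G0 X199.267 Y111.912
M4 S385
G1 X28.697 Y60.029 F3830
G1 X190.452 Y65.212
G1 X18.108 Y47.245
G1 X125.494 Y88.733
M5
G0 X220.728 Y56.183
M4 S385
G1 X231.040 Y43.892 F3830
G1 X215.240 Y41.107
G1 X220.728 Y56.183
M5

Since the viewBox matches the mm dimensions, user units are millimetres directly. The only transform is the Y-flip y_m = 153.448 − y_svg.

Shape 1 is a open polyline drawn with `<path>`. Its stroke #ff8800 means engrave at S385, F3830. After flipping Y the toolpath is (199.267,111.912) → (28.697,60.029) → (190.452,65.212) → (18.108,47.245) → (125.494,88.733).

Shape 2 is a regular polygon drawn with `<polygon>`. Its stroke #ff8800 means engrave at S385, F3830. After flipping Y the toolpath is (220.728,56.183) → (231.040,43.892) → (215.240,41.107) → (220.728,56.183), returning to the start.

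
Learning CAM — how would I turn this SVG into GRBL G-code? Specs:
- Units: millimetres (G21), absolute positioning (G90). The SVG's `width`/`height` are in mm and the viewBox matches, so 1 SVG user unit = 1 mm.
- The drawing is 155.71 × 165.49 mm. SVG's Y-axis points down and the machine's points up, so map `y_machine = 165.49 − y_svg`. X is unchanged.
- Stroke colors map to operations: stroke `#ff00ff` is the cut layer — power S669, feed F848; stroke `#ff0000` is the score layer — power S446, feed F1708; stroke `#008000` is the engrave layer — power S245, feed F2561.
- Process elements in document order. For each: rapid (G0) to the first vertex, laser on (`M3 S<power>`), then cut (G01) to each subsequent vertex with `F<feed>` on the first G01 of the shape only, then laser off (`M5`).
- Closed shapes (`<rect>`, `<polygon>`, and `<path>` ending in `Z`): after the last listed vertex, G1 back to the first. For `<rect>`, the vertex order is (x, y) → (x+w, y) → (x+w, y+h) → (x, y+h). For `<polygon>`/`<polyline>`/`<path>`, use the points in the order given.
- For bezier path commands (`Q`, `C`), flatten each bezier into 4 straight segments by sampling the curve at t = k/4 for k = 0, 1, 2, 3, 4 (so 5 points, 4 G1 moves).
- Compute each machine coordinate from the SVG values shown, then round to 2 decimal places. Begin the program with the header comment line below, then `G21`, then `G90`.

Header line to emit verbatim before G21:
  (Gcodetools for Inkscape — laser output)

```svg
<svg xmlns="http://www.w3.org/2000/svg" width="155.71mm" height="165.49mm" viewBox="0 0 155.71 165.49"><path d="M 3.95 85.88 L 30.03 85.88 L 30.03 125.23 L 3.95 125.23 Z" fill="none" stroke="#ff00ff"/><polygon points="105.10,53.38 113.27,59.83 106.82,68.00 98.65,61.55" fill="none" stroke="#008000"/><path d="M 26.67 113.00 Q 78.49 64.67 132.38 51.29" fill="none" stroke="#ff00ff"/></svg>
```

viewBox `0 0 155.71 165.49` with mm width/height → 1 unit = 1 mm. Flip: y_m = 165.49 − y_svg.

**Shape 1** — `<path>` rectangle, stroke `#ff00ff` → cut (S669, F848). Machine vertices: (3.95,79.61) → (30.03,79.61) → (30.03,40.26) → (3.95,40.26) → (3.95,79.61). Closed: final G1 returns to the first vertex.

**Shape 2** — `<polygon>` regular polygon, stroke `#008000` → engrave (S245, F2561). Machine vertices: (105.10,112.11) → (113.27,105.66) → (106.82,97.49) → (98.65,103.94) → (105.10,112.11). Closed: final G1 returns to the first vertex.

**Shape 3** — `<path>` quadratic bezier, stroke `#ff00ff` → cut (S669, F848). Control points (SVG): P0=(26.67,113.00), P1=(78.49,64.67), P2=(132.38,51.29); sampled at t=k/4. Machine vertices: (26.67,52.49) → (52.71,74.47) → (79.01,92.08) → (105.56,105.33) → (132.38,114.20). Open path.

(Gcodetools for Inkscape — laser output)
G21
G90
G0 X3.95 Y79.61
M3 S669
G01 X30.03 Y79.61 F848
G01 X30.03 Y40.26
G01 X3.95 Y40.26
G01 X3.95 Y79.61
M5
G0 X105.10 Y112.11
M3 S245
G01 X113.27 Y105.66 F2561
G01 X106.82 Y97.49
G01 X98.65 Y103.94
G01 X105.10 Y112.11
M5
G0 X26.67 Y52.49
M3 S669
G01 X52.71 Y74.47 F848
G01 X79.01 Y92.08
G01 X105.56 Y105.33
G01 X132.38 Y114.20
M5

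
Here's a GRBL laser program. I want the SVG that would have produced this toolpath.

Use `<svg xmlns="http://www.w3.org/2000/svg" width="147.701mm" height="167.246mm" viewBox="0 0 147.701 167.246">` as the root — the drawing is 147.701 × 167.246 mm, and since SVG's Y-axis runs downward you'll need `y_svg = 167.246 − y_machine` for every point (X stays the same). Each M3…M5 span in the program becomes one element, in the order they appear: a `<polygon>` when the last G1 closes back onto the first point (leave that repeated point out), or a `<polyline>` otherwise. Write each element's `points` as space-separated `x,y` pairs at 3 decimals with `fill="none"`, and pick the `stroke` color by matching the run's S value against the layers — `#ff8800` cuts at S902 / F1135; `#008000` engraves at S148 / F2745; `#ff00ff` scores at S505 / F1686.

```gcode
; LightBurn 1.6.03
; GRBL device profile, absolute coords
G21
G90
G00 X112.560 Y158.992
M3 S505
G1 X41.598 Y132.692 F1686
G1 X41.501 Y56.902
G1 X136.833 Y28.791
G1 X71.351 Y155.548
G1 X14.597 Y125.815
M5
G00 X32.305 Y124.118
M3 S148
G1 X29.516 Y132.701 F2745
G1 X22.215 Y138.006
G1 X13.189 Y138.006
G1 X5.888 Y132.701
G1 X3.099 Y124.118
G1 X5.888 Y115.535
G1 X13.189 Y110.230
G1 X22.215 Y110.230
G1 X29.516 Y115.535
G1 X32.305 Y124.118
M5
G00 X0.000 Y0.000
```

<svg xmlns="http://www.w3.org/2000/svg" width="147.701mm" height="167.246mm" viewBox="0 0 147.701 167.246">
  <polyline points="112.560,8.254 41.598,34.554 41.501,110.344 136.833,138.455 71.351,11.698 14.597,41.431" fill="none" stroke="#ff00ff"/>
  <polygon points="32.305,43.128 29.516,34.545 22.215,29.240 13.189,29.240 5.888,34.545 3.099,43.128 5.888,51.711 13.189,57.016 22.215,57.016 29.516,51.711" fill="none" stroke="#008000"/>
</svg>

Each laser-on run becomes one SVG element. Flip Y back into SVG space with y_svg = 167.246 − y_machine.

Run 1: S505 ⇒ score layer `#ff00ff`. The run is open, so emit a `<polyline>` with points (Y-flipped): 112.560,8.254 41.598,34.554 41.501,110.344 136.833,138.455 71.351,11.698 14.597,41.431.

Run 2: S148 ⇒ engrave layer `#008000`. The run returns to its start, so emit a `<polygon>` with points (Y-flipped): 32.305,43.128 29.516,34.545 22.215,29.240 13.189,29.240 5.888,34.545 3.099,43.128 5.888,51.711 13.189,57.016 22.215,57.016 29.516,51.711.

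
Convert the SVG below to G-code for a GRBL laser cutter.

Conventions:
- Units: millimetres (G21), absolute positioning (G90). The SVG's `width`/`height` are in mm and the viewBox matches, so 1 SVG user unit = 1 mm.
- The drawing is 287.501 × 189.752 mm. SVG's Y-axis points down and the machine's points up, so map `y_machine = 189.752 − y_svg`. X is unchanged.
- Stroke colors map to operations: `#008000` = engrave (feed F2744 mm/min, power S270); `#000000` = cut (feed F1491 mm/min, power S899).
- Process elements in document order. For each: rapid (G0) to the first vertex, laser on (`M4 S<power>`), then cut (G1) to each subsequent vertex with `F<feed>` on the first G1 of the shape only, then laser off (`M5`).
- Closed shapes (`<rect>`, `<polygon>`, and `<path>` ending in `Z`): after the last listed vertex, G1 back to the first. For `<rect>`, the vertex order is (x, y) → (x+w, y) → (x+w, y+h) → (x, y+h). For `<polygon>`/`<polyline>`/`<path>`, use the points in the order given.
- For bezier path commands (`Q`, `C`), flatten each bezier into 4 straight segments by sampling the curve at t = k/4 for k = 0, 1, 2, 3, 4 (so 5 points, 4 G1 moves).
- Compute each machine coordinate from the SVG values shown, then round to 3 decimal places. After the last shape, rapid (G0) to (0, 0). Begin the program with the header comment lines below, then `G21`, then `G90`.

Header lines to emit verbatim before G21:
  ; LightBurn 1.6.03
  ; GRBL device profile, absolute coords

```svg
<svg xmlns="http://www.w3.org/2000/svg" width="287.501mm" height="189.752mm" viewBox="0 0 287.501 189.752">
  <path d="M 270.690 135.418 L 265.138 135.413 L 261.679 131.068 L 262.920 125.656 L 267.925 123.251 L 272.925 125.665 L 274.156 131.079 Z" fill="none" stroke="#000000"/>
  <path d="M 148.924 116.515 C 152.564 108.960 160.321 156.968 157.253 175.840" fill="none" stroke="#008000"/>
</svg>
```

; LightBurn 1.6.03
; GRBL device profile, absolute coords
G21
G90
G0 X270.690 Y54.334
M4 S899
G1 X265.138 Y54.339 F1491
G1 X261.679 Y58.684
G1 X262.920 Y64.096
G1 X267.925 Y66.501
G1 X272.925 Y64.087
G1 X274.156 Y58.673
G1 X270.690 Y54.334
M5
G0 X148.924 Y73.237
M4 S270
G1 X152.192 Y69.809 F2744
G1 X155.604 Y53.485
G1 X157.758 Y32.206
G1 X157.253 Y13.912
M5
G0 X0.000 Y0.000

1 u = 1 mm; y_m = 189.752 − y.

[1] `<path>` regular polygon, #000000→cut S899 F1491: (270.690,54.334) → (265.138,54.339) → (261.679,58.684) → (262.920,64.096) → (267.925,66.501) → (272.925,64.087) → (274.156,58.673) → (270.690,54.334) (closed)

[2] `<path>` cubic bezier, #008000→engrave S270 F2744: (148.924,73.237) → (152.192,69.809) → (155.604,53.485) → (157.758,32.206) → (157.253,13.912)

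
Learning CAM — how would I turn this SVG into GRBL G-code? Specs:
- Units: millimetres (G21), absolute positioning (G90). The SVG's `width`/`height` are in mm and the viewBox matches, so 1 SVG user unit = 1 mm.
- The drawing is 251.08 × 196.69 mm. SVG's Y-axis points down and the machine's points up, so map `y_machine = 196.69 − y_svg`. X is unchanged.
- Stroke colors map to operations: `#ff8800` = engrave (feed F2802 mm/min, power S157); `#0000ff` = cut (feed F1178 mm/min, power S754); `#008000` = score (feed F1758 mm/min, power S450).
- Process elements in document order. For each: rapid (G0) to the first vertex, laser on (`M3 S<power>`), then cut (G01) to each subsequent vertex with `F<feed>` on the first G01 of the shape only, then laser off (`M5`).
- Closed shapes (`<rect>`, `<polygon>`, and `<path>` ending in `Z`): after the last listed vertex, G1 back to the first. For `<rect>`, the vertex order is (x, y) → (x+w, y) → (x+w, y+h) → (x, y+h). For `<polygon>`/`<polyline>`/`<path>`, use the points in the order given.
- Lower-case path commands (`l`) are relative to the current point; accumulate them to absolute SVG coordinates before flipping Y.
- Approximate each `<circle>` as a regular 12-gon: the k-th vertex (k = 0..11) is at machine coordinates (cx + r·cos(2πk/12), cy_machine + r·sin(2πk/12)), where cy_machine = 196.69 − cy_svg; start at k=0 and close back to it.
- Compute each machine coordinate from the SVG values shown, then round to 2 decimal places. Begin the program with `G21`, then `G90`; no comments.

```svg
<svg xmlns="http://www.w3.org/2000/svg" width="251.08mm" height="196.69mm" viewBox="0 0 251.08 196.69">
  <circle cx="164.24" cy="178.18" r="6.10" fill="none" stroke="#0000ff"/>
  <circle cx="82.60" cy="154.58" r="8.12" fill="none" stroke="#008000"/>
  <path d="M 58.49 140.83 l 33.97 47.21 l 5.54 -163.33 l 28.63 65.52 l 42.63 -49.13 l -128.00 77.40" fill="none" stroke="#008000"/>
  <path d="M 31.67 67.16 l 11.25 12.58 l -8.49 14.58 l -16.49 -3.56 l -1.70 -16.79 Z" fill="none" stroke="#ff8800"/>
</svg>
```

G21
G90
G0 X170.34 Y18.51
M3 S754
G01 X169.52 Y21.56 F1178
G01 X167.29 Y23.79
G01 X164.24 Y24.61
G01 X161.19 Y23.79
G01 X158.96 Y21.56
G01 X158.14 Y18.51
G01 X158.96 Y15.46
G01 X161.19 Y13.23
G01 X164.24 Y12.41
G01 X167.29 Y13.23
G01 X169.52 Y15.46
G01 X170.34 Y18.51
M5
G0 X90.72 Y42.11
M3 S450
G01 X89.63 Y46.17 F1758
G01 X86.66 Y49.14
G01 X82.60 Y50.23
G01 X78.54 Y49.14
G01 X75.57 Y46.17
G01 X74.48 Y42.11
G01 X75.57 Y38.05
G01 X78.54 Y35.08
G01 X82.60 Y33.99
G01 X86.66 Y35.08
G01 X89.63 Y38.05
G01 X90.72 Y42.11
M5
G0 X58.49 Y55.86
M3 S450
G01 X92.46 Y8.65 F1758
G01 X98.00 Y171.98
G01 X126.63 Y106.46
G01 X169.26 Y155.59
G01 X41.26 Y78.19
M5
G0 X31.67 Y129.53
M3 S157
G01 X42.92 Y116.95 F2802
G01 X34.43 Y102.37
G01 X17.94 Y105.93
G01 X16.24 Y122.72
G01 X31.67 Y129.53
M5

Since the viewBox matches the mm dimensions, user units are millimetres directly. The only transform is the Y-flip y_m = 196.69 − y_svg.

Shape 1 is a circle drawn with `<circle>`. Its stroke #0000ff means cut at S754, F1178. After flipping Y the toolpath is (170.34,18.51) → (169.52,21.56) → (167.29,23.79) → (164.24,24.61) → (161.19,23.79) → (158.96,21.56) → (158.14,18.51) → (158.96,15.46) → (161.19,13.23) → (164.24,12.41) → (167.29,13.23) → (169.52,15.46) → (170.34,18.51), returning to the start.

Shape 2 is a circle drawn with `<circle>`. Its stroke #008000 means score at S450, F1758. After flipping Y the toolpath is (90.72,42.11) → (89.63,46.17) → (86.66,49.14) → (82.60,50.23) → (78.54,49.14) → (75.57,46.17) → (74.48,42.11) → (75.57,38.05) → (78.54,35.08) → (82.60,33.99) → (86.66,35.08) → (89.63,38.05) → (90.72,42.11), returning to the start.

Shape 3 is a open polyline drawn with `<path>`. Its stroke #008000 means score at S450, F1758. After flipping Y the toolpath is (58.49,55.86) → (92.46,8.65) → (98.00,171.98) → (126.63,106.46) → (169.26,155.59) → (41.26,78.19).

Shape 4 is a regular polygon drawn with `<path>`. Its stroke #ff8800 means engrave at S157, F2802. After flipping Y the toolpath is (31.67,129.53) → (42.92,116.95) → (34.43,102.37) → (17.94,105.93) → (16.24,122.72) → (31.67,129.53), returning to the start.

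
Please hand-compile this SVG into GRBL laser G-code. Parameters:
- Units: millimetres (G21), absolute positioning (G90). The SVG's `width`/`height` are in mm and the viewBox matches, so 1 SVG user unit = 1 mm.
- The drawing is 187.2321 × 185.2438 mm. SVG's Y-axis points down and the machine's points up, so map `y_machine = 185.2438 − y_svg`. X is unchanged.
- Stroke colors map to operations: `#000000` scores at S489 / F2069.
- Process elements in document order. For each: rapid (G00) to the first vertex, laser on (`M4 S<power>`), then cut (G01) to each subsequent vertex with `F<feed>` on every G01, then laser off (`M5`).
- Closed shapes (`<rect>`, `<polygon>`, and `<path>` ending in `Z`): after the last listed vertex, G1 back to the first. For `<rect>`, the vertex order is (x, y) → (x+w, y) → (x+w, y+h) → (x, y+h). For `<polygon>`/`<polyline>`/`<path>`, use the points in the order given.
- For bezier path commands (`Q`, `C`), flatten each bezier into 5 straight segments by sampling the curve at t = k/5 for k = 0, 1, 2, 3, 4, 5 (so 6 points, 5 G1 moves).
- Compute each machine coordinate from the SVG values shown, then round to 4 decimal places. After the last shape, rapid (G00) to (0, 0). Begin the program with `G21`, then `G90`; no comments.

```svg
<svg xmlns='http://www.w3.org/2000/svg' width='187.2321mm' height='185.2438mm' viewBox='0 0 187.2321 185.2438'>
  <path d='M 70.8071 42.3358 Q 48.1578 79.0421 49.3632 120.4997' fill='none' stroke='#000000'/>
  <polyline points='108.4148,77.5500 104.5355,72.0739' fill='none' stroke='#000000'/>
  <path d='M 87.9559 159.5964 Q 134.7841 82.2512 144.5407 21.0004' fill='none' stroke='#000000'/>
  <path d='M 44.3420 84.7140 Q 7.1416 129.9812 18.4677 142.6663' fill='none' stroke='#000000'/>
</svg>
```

1 u = 1 mm; y_m = 185.2438 − y.

[1] `<path>` quadratic bezier, #000000→score S489 F2069: (70.8071,142.9080) → (62.7016,128.0354) → (56.5044,112.7828) → (52.2156,97.1500) → (49.8352,81.1371) → (49.3632,64.7441)

[2] `<polyline>` line segment, #000000→score S489 F2069: (108.4148,107.6938) → (104.5355,113.1699)

[3] `<path>` quadratic bezier, #000000→score S489 F2069: (87.9559,25.6474) → (105.2043,55.9417) → (119.4870,84.9485) → (130.8040,112.6677) → (139.1552,139.0993) → (144.5407,164.2434)

[4] `<path>` quadratic bezier, #000000→score S489 F2069: (44.3420,100.5298) → (31.4029,83.7262) → (22.3459,69.5292) → (17.1711,57.9387) → (15.8783,48.9548) → (18.4677,42.5775)

G21
G90
G00 X70.8071 Y142.9080
M4 S489
G01 X62.7016 Y128.0354 F2069
G01 X56.5044 Y112.7828 F2069
G01 X52.2156 Y97.1500 F2069
G01 X49.8352 Y81.1371 F2069
G01 X49.3632 Y64.7441 F2069
M5
G00 X108.4148 Y107.6938
M4 S489
G01 X104.5355 Y113.1699 F2069
M5
G00 X87.9559 Y25.6474
M4 S489
G01 X105.2043 Y55.9417 F2069
G01 X119.4870 Y84.9485 F2069
G01 X130.8040 Y112.6677 F2069
G01 X139.1552 Y139.0993 F2069
G01 X144.5407 Y164.2434 F2069
M5
G00 X44.3420 Y100.5298
M4 S489
G01 X31.4029 Y83.7262 F2069
G01 X22.3459 Y69.5292 F2069
G01 X17.1711 Y57.9387 F2069
G01 X15.8783 Y48.9548 F2069
G01 X18.4677 Y42.5775 F2069
M5
G00 X0.0000 Y0.0000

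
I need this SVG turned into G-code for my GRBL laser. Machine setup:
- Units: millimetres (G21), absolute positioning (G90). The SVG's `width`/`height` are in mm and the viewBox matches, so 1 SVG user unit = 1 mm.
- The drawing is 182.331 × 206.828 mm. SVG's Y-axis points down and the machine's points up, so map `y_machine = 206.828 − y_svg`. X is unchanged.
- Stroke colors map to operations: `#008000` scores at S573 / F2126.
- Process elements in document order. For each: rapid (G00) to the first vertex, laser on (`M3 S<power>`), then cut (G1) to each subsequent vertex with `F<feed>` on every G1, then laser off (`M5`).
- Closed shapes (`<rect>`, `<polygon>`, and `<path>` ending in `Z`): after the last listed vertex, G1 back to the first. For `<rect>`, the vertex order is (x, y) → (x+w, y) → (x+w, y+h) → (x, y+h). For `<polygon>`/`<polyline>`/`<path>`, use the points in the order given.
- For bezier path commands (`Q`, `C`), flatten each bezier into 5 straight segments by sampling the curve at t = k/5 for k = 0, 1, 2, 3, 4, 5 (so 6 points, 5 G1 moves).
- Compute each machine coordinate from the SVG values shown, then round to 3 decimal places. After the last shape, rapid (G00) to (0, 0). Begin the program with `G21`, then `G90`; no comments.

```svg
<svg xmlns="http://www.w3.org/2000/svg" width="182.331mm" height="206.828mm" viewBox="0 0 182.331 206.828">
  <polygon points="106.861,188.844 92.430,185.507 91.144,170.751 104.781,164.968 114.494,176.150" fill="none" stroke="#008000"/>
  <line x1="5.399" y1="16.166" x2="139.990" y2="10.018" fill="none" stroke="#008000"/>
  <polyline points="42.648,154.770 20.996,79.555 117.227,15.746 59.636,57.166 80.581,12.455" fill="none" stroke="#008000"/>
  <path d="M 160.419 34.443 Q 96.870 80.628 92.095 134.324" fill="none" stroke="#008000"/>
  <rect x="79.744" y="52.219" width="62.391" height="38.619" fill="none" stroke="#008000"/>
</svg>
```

1 u = 1 mm; y_m = 206.828 − y.

[1] `<polygon>` regular polygon, #008000→score S573 F2126: (106.861,17.984) → (92.430,21.321) → (91.144,36.077) → (104.781,41.860) → (114.494,30.678) → (106.861,17.984) (closed)

[2] `<line>` line segment, #008000→score S573 F2126: (5.399,190.662) → (139.990,196.810)

[3] `<polyline>` open polyline, #008000→score S573 F2126: (42.648,52.058) → (20.996,127.273) → (117.227,191.082) → (59.636,149.662) → (80.581,194.373)

[4] `<path>` quadratic bezier, #008000→score S573 F2126: (160.419,172.385) → (137.350,153.611) → (118.984,134.235) → (105.319,114.259) → (96.356,93.682) → (92.095,72.504)

[5] `<rect>` rectangle, #008000→score S573 F2126: (79.744,154.609) → (142.135,154.609) → (142.135,115.990) → (79.744,115.990) → (79.744,154.609) (closed)

G21
G90
G00 X106.861 Y17.984
M3 S573
G1 X92.430 Y21.321 F2126
G1 X91.144 Y36.077 F2126
G1 X104.781 Y41.860 F2126
G1 X114.494 Y30.678 F2126
G1 X106.861 Y17.984 F2126
M5
G00 X5.399 Y190.662
M3 S573
G1 X139.990 Y196.810 F2126
M5
G00 X42.648 Y52.058
M3 S573
G1 X20.996 Y127.273 F2126
G1 X117.227 Y191.082 F2126
G1 X59.636 Y149.662 F2126
G1 X80.581 Y194.373 F2126
M5
G00 X160.419 Y172.385
M3 S573
G1 X137.350 Y153.611 F2126
G1 X118.984 Y134.235 F2126
G1 X105.319 Y114.259 F2126
G1 X96.356 Y93.682 F2126
G1 X92.095 Y72.504 F2126
M5
G00 X79.744 Y154.609
M3 S573
G1 X142.135 Y154.609 F2126
G1 X142.135 Y115.990 F2126
G1 X79.744 Y115.990 F2126
G1 X79.744 Y154.609 F2126
M5
G00 X0.000 Y0.000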